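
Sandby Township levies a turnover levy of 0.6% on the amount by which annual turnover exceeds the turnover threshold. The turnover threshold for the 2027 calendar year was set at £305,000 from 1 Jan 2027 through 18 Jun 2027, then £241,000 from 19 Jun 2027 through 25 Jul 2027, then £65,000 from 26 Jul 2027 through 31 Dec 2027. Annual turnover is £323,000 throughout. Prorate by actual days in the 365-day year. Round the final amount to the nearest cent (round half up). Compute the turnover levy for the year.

1 Jan – 18 Jun 2027: 169 days, exemption £305,000 → (£323,000 − £305,000) × 0.6% × 169/365 = £50.0055
19 Jun – 25 Jul 2027: 37 days, exemption £241,000 → (£323,000 − £241,000) × 0.6% × 37/365 = £49.8740
26 Jul – 31 Dec 2027: 159 days, exemption £65,000 → (£323,000 − £65,000) × 0.6% × 159/365 = £674.3342
Total = £774.2137

£774.21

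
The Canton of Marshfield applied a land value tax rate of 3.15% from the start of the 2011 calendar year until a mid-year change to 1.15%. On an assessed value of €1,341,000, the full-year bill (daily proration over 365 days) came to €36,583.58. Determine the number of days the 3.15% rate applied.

Let d = days at the first rate; then 365 − d days at the second rate.
€1,341,000 × [3.15%·d + 1.15%·(365−d)] / 365 = €36,583.58
Solving gives d = 288, so the new rate took effect on 16 Oct 2011.

288 days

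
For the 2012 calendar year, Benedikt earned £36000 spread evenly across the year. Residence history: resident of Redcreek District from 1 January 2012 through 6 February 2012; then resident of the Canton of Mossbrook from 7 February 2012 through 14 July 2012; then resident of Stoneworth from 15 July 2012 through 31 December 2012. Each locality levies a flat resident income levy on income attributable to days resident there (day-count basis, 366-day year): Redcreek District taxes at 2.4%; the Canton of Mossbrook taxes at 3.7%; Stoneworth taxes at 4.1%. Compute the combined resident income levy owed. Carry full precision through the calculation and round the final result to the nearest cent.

£1351.57

Redcreek District, 1 January – 6 February 2012: 37 days → £36000 × 2.4% × 37/366 = £87.3443
The Canton of Mossbrook, 7 February – 14 July 2012: 159 days → £36000 × 3.7% × 159/366 = £578.6557
Stoneworth, 15 July – 31 December 2012: 170 days → £36000 × 4.1% × 170/366 = £685.5738
Total = £1351.5738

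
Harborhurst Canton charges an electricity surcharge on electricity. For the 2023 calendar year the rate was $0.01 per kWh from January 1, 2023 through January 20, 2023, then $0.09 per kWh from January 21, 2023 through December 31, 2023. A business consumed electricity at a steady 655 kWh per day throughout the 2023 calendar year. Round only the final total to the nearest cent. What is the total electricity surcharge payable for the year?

January 1 – January 20, 2023: 20 days × 655 kWh/day = 13,100 kWh at $0.01/kWh → $131.00
January 21 – December 31, 2023: 345 days × 655 kWh/day = 225,975 kWh at $0.09/kWh → $20,337.75

$20,468.75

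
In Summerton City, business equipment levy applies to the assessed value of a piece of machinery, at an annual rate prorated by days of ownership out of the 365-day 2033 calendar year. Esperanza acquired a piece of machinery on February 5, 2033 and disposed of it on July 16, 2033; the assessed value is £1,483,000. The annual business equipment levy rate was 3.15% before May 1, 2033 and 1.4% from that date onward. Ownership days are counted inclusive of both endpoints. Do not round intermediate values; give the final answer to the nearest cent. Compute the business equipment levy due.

£15,258.65

February 5 – April 30, 2033: 85 days at 3.15% → £1,483,000 × 3.15% × 85/365 = £10,878.7192
May 1 – July 16, 2033: 77 days at 1.4% → £1,483,000 × 1.4% × 77/365 = £4,379.9288
Total = £15,258.6479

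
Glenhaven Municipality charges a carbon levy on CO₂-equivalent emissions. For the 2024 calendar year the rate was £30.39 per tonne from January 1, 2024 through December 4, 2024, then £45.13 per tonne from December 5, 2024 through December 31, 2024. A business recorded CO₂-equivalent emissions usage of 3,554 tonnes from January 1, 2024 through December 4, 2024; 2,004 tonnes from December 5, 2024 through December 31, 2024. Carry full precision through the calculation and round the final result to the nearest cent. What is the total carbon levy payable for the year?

January 1 – December 4, 2024: 3,554 tonnes at £30.39/tonne → £108,006.06
December 5 – December 31, 2024: 2,004 tonnes at £45.13/tonne → £90,440.52

£198,446.58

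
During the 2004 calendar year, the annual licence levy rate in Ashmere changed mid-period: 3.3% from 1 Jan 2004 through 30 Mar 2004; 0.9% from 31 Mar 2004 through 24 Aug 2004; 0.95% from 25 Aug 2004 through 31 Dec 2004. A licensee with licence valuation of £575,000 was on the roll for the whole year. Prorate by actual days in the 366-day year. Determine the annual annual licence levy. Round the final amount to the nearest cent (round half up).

1 Jan – 30 Mar 2004: 90 days at 3.3% → £575,000 × 3.3% × 90/366 = £4,665.9836
31 Mar – 24 Aug 2004: 147 days at 0.9% → £575,000 × 0.9% × 147/366 = £2,078.4836
25 Aug – 31 Dec 2004: 129 days at 0.95% → £575,000 × 0.95% × 129/366 = £1,925.3074
Total = £8,669.7746

£8,669.77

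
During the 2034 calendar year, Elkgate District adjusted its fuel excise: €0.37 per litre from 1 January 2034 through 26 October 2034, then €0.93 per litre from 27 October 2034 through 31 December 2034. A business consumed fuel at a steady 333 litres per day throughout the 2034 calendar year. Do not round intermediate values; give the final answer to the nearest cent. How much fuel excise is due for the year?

€57,279.33

1 January – 26 October 2034: 299 days × 333 litres/day = 99,567 litres at €0.37/litre → €36,839.79
27 October – 31 December 2034: 66 days × 333 litres/day = 21,978 litres at €0.93/litre → €20,439.54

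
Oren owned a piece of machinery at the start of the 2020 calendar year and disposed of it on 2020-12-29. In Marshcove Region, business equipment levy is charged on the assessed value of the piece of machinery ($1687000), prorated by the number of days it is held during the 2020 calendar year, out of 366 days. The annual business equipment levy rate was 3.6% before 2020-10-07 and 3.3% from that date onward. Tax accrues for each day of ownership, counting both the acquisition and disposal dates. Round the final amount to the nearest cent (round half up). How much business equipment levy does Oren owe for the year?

2020-01-01 to 2020-10-06: 280 days at 3.6% → $1687000 × 3.6% × 280/366 = $46461.6393
2020-10-07 to 2020-12-29: 84 days at 3.3% → $1687000 × 3.3% × 84/366 = $12776.9508
Total = $59238.5902

$59238.59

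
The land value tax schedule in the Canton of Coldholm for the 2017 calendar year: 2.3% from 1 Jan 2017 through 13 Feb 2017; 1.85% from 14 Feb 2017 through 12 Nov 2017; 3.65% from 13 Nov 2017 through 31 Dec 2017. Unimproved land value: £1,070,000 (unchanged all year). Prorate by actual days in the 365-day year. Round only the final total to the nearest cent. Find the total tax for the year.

1 Jan – 13 Feb 2017: 44 days at 2.3% → £1,070,000 × 2.3% × 44/365 = £2,966.6849
14 Feb – 12 Nov 2017: 272 days at 1.85% → £1,070,000 × 1.85% × 272/365 = £14,751.3425
13 Nov – 31 Dec 2017: 49 days at 3.65% → £1,070,000 × 3.65% × 49/365 = £5,243.0000
Total = £22,961.0274

£22,961.03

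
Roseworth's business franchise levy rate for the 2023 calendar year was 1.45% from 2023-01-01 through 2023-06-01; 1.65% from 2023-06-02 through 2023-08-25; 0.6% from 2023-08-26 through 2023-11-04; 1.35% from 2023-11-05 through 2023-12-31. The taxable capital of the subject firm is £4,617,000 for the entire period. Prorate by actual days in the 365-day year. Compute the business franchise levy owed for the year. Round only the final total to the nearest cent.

2023-01-01 to 2023-06-01: 152 days at 1.45% → £4,617,000 × 1.45% × 152/365 = £27,879.0904
2023-06-02 to 2023-08-25: 85 days at 1.65% → £4,617,000 × 1.65% × 85/365 = £17,740.6644
2023-08-26 to 2023-11-04: 71 days at 0.6% → £4,617,000 × 0.6% × 71/365 = £5,388.6082
2023-11-05 to 2023-12-31: 57 days at 1.35% → £4,617,000 × 1.35% × 57/365 = £9,733.6479
Total = £60,742.0110

£60,742.01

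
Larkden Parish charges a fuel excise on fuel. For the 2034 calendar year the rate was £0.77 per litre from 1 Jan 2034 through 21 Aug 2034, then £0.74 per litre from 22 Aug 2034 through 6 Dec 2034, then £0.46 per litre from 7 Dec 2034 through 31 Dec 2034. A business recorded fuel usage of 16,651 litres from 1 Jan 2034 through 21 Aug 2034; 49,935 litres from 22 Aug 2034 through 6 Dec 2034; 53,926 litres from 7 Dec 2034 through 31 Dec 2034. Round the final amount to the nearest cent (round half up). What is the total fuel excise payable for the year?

£74,579.13

1 Jan – 21 Aug 2034: 16,651 litres at £0.77/litre → £12,821.27
22 Aug – 6 Dec 2034: 49,935 litres at £0.74/litre → £36,951.90
7 Dec – 31 Dec 2034: 53,926 litres at £0.46/litre → £24,805.96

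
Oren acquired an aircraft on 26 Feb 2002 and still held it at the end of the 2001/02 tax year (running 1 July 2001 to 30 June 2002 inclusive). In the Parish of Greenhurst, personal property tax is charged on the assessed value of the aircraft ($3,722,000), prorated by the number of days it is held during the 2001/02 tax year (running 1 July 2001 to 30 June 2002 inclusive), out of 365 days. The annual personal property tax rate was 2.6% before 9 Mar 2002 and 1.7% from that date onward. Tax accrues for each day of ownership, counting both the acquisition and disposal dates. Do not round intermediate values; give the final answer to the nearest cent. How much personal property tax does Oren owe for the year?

$22,678.71

26 Feb – 8 Mar 2002: 11 days at 2.6% → $3,722,000 × 2.6% × 11/365 = $2,916.4164
9 Mar – 30 Jun 2002: 114 days at 1.7% → $3,722,000 × 1.7% × 114/365 = $19,762.2904
Total = $22,678.7068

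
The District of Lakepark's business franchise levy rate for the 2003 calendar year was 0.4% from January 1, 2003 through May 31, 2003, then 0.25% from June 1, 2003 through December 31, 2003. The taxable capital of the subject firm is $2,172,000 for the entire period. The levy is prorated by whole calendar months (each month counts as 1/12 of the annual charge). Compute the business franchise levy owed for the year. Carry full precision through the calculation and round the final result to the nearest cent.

$6,787.50

January 1 – May 31, 2003: 5 months at 0.4% → $2,172,000 × 0.4% × 5/12 = $3,620.0000
June 1 – December 31, 2003: 7 months at 0.25% → $2,172,000 × 0.25% × 7/12 = $3,167.5000
Total = $6,787.5000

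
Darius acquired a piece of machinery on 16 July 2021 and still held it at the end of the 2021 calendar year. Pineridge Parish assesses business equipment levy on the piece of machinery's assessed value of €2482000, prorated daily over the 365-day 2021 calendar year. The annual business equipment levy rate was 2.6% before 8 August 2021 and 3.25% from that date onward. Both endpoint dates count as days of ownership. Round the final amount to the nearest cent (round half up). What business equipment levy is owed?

16 July – 7 August 2021: 23 days at 2.6% → €2482000 × 2.6% × 23/365 = €4066.4000
8 August – 31 December 2021: 146 days at 3.25% → €2482000 × 3.25% × 146/365 = €32266.0000
Total = €36332.4000

€36332.40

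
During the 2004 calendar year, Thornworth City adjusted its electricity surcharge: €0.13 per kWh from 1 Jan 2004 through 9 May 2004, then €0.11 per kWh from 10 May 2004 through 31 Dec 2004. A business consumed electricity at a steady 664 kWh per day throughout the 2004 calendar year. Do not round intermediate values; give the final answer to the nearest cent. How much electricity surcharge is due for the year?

€28459.04

1 Jan – 9 May 2004: 130 days × 664 kWh/day = 86,320 kWh at €0.13/kWh → €11221.60
10 May – 31 Dec 2004: 236 days × 664 kWh/day = 156,704 kWh at €0.11/kWh → €17237.44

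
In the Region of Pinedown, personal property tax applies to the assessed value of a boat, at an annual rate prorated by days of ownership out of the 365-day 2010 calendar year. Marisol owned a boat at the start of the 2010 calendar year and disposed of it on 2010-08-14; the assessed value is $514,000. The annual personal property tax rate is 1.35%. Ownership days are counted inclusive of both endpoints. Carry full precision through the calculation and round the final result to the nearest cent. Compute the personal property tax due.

$4,296.48

Days held (2010-01-01 to 2010-08-14): 226 out of 365
Tax = $514,000 × 1.35% × 226/365 = $4,296.4767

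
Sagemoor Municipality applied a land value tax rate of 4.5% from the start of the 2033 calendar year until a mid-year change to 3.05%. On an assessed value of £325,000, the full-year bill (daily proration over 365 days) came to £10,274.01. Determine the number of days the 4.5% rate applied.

Let d = days at the first rate; then 365 − d days at the second rate.
£325,000 × [4.5%·d + 3.05%·(365−d)] / 365 = £10,274.01
Solving gives d = 28, so the new rate took effect on January 29, 2033.

28 days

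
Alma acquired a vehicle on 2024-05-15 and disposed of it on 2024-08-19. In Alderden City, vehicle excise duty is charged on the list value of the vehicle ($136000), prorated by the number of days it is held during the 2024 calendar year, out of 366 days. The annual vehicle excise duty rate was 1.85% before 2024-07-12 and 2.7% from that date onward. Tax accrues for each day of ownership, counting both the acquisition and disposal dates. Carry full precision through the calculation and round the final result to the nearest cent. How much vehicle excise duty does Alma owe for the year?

2024-05-15 to 2024-07-11: 58 days at 1.85% → $136000 × 1.85% × 58/366 = $398.7104
2024-07-12 to 2024-08-19: 39 days at 2.7% → $136000 × 2.7% × 39/366 = $391.2787
Total = $789.9891

$789.99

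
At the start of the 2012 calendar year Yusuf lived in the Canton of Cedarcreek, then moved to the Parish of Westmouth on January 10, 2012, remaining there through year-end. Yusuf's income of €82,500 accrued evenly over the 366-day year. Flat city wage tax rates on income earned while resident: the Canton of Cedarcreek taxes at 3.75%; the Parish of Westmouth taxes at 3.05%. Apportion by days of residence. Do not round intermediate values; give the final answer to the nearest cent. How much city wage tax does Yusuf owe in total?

€2,530.45

The Canton of Cedarcreek, January 1 – January 9, 2012: 9 days → €82,500 × 3.75% × 9/366 = €76.0758
The Parish of Westmouth, January 10 – December 31, 2012: 357 days → €82,500 × 3.05% × 357/366 = €2,454.3750
Total = €2,530.4508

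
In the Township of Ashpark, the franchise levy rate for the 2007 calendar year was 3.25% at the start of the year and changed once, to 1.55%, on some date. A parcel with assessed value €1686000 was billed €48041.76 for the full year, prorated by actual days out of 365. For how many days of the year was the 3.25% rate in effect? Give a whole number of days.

279 days

Let d = days at the first rate; then 365 − d days at the second rate.
€1686000 × [3.25%·d + 1.55%·(365−d)] / 365 = €48041.76
Solving gives d = 279, so the new rate took effect on 7 Oct 2007.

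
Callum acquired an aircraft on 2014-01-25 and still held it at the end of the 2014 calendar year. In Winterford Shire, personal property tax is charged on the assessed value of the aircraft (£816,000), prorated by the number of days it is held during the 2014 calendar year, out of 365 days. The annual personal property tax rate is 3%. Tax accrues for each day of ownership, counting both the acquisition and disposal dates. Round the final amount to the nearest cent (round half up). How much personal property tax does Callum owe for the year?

£22,870.36

Days held (2014-01-25 to 2014-12-31): 341 out of 365
Tax = £816,000 × 3% × 341/365 = £22,870.3562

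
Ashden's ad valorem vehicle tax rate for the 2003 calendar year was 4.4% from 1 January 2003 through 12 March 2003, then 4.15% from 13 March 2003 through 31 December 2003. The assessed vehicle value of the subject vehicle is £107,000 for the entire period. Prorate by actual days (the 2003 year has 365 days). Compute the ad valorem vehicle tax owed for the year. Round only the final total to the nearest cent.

£4,492.53

1 January – 12 March 2003: 71 days at 4.4% → £107,000 × 4.4% × 71/365 = £915.8027
13 March – 31 December 2003: 294 days at 4.15% → £107,000 × 4.15% × 294/365 = £3,576.7315
Total = £4,492.5342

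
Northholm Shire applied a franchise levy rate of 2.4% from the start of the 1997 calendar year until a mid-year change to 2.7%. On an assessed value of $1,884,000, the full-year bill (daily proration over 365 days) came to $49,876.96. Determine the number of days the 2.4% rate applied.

64 days

Let d = days at the first rate; then 365 − d days at the second rate.
$1,884,000 × [2.4%·d + 2.7%·(365−d)] / 365 = $49,876.96
Solving gives d = 64, so the new rate took effect on 6 Mar 1997.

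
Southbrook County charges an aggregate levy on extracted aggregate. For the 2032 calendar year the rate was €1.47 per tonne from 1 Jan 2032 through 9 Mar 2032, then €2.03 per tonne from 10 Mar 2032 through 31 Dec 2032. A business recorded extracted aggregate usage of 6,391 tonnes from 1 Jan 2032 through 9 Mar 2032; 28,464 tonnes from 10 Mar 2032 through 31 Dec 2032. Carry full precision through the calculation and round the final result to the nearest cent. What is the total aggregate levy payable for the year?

€67,176.69

1 Jan – 9 Mar 2032: 6,391 tonnes at €1.47/tonne → €9,394.77
10 Mar – 31 Dec 2032: 28,464 tonnes at €2.03/tonne → €57,781.92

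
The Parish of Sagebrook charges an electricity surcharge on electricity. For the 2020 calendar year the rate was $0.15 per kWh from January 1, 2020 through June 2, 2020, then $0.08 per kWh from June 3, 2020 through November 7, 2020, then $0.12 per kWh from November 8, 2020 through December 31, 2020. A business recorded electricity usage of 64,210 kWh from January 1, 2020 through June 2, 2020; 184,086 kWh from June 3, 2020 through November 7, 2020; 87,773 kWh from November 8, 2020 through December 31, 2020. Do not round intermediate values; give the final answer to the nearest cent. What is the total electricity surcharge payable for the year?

January 1 – June 2, 2020: 64,210 kWh at $0.15/kWh → $9,631.50
June 3 – November 7, 2020: 184,086 kWh at $0.08/kWh → $14,726.88
November 8 – December 31, 2020: 87,773 kWh at $0.12/kWh → $10,532.76

$34,891.14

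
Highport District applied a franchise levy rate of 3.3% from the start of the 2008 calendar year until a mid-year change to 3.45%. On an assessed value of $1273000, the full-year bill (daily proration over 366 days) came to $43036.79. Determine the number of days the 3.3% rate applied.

169 days

Let d = days at the first rate; then 366 − d days at the second rate.
$1273000 × [3.3%·d + 3.45%·(366−d)] / 366 = $43036.79
Solving gives d = 169, so the new rate took effect on June 18, 2008.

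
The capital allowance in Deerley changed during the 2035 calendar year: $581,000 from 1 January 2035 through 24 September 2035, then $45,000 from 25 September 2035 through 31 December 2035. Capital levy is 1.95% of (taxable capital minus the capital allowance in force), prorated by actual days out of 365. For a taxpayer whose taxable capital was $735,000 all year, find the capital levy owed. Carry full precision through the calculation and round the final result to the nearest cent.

1 January – 24 September 2035: 267 days, exemption $581,000 → ($735,000 − $581,000) × 1.95% × 267/365 = $2,196.7151
25 September – 31 December 2035: 98 days, exemption $45,000 → ($735,000 − $45,000) × 1.95% × 98/365 = $3,612.5753
Total = $5,809.2904

$5,809.29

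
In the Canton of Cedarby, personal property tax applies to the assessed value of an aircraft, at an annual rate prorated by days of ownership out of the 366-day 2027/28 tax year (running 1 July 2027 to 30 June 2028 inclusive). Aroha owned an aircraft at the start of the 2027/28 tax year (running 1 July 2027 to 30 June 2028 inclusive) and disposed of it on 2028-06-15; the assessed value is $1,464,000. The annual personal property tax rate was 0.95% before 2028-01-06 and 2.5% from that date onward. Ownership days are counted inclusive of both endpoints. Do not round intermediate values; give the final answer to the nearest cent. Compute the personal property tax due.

$23,382.00

2027-07-01 to 2028-01-05: 189 days at 0.95% → $1,464,000 × 0.95% × 189/366 = $7,182.0000
2028-01-06 to 2028-06-15: 162 days at 2.5% → $1,464,000 × 2.5% × 162/366 = $16,200.0000
Total = $23,382.0000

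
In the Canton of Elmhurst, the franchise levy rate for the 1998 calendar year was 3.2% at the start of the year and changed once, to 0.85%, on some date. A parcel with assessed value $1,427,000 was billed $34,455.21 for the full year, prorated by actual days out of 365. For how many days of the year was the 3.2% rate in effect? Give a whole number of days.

243 days

Let d = days at the first rate; then 365 − d days at the second rate.
$1,427,000 × [3.2%·d + 0.85%·(365−d)] / 365 = $34,455.21
Solving gives d = 243, so the new rate took effect on September 1, 1998.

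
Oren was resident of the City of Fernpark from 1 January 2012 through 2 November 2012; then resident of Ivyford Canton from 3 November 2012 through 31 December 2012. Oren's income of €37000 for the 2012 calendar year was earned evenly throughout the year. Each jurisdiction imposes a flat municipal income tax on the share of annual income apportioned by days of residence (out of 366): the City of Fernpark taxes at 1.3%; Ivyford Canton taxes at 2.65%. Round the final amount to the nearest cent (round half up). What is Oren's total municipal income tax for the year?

€561.52

The City of Fernpark, 1 January – 2 November 2012: 307 days → €37000 × 1.3% × 307/366 = €403.4617
Ivyford Canton, 3 November – 31 December 2012: 59 days → €37000 × 2.65% × 59/366 = €158.0587
Total = €561.5205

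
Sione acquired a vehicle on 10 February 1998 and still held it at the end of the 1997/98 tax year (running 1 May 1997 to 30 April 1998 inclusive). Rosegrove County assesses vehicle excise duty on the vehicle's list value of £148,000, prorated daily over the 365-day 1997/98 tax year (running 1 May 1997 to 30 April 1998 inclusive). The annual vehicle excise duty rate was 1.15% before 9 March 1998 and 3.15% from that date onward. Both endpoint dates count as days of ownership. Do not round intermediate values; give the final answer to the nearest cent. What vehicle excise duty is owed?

£802.85

10 February – 8 March 1998: 27 days at 1.15% → £148,000 × 1.15% × 27/365 = £125.9014
9 March – 30 April 1998: 53 days at 3.15% → £148,000 × 3.15% × 53/365 = £676.9479
Total = £802.8493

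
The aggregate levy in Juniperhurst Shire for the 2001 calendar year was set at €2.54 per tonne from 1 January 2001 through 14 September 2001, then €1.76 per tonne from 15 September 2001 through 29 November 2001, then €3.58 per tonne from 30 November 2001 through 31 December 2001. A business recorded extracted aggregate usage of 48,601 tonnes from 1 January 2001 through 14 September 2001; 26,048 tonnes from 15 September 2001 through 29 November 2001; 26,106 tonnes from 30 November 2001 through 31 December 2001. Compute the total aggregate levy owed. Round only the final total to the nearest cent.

€262,750.50

1 January – 14 September 2001: 48,601 tonnes at €2.54/tonne → €123,446.54
15 September – 29 November 2001: 26,048 tonnes at €1.76/tonne → €45,844.48
30 November – 31 December 2001: 26,106 tonnes at €3.58/tonne → €93,459.48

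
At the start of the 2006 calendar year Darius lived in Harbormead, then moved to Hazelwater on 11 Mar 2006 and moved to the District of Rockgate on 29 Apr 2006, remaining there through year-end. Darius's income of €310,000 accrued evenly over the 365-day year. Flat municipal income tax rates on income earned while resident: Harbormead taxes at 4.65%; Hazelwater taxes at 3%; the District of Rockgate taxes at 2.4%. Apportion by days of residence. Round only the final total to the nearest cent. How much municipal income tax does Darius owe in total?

Harbormead, 1 Jan – 10 Mar 2006: 69 days → €310,000 × 4.65% × 69/365 = €2,725.0274
Hazelwater, 11 Mar – 28 Apr 2006: 49 days → €310,000 × 3% × 49/365 = €1,248.4932
The District of Rockgate, 29 Apr – 31 Dec 2006: 247 days → €310,000 × 2.4% × 247/365 = €5,034.7397
Total = €9,008.2603

€9,008.26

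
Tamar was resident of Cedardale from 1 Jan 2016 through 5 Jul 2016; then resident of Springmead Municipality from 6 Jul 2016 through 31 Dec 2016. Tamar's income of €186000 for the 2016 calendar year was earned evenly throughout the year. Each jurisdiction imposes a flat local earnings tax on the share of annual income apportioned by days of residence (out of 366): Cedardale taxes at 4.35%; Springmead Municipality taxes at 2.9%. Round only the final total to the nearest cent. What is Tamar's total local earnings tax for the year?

Cedardale, 1 Jan – 5 Jul 2016: 187 days → €186000 × 4.35% × 187/366 = €4133.9262
Springmead Municipality, 6 Jul – 31 Dec 2016: 179 days → €186000 × 2.9% × 179/366 = €2638.0492
Total = €6771.9754

€6771.98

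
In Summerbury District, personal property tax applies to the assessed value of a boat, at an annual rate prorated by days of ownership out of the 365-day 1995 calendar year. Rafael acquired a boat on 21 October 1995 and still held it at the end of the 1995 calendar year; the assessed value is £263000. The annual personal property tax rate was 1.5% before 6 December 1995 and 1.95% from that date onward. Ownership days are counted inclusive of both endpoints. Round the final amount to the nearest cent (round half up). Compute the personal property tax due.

21 October – 5 December 1995: 46 days at 1.5% → £263000 × 1.5% × 46/365 = £497.1781
6 December – 31 December 1995: 26 days at 1.95% → £263000 × 1.95% × 26/365 = £365.3178
Total = £862.4959

£862.50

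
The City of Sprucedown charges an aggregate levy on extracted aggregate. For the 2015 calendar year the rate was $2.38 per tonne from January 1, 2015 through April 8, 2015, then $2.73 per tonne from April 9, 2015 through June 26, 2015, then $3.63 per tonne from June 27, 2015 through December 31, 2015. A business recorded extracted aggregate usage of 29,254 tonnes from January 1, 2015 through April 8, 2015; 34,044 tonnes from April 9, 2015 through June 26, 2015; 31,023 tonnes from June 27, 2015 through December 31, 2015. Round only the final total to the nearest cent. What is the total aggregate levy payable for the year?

January 1 – April 8, 2015: 29,254 tonnes at $2.38/tonne → $69,624.52
April 9 – June 26, 2015: 34,044 tonnes at $2.73/tonne → $92,940.12
June 27 – December 31, 2015: 31,023 tonnes at $3.63/tonne → $112,613.49

$275,178.13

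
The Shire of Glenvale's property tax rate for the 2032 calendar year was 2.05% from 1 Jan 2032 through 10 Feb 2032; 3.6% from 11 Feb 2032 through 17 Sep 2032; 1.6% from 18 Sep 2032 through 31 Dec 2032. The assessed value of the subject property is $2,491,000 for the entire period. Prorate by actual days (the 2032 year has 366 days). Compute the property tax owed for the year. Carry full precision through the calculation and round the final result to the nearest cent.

1 Jan – 10 Feb 2032: 41 days at 2.05% → $2,491,000 × 2.05% × 41/366 = $5,720.4522
11 Feb – 17 Sep 2032: 220 days at 3.6% → $2,491,000 × 3.6% × 220/366 = $53,903.6066
18 Sep – 31 Dec 2032: 105 days at 1.6% → $2,491,000 × 1.6% × 105/366 = $11,434.0984
Total = $71,058.1571

$71,058.16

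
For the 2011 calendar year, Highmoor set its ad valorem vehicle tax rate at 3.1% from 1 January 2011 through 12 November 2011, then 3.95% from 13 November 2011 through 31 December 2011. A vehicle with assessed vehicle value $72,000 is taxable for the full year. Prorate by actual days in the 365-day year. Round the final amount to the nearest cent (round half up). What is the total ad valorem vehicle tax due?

1 January – 12 November 2011: 316 days at 3.1% → $72,000 × 3.1% × 316/365 = $1,932.3616
13 November – 31 December 2011: 49 days at 3.95% → $72,000 × 3.95% × 49/365 = $381.7973
Total = $2,314.1589

$2,314.16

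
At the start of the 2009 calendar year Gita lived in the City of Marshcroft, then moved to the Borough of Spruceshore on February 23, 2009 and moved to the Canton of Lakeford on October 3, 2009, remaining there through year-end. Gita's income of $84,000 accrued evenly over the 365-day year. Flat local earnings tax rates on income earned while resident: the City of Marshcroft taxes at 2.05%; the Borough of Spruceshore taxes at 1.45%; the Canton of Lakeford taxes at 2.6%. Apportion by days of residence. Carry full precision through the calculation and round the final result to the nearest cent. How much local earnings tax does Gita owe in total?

The City of Marshcroft, January 1 – February 22, 2009: 53 days → $84,000 × 2.05% × 53/365 = $250.0438
The Borough of Spruceshore, February 23 – October 2, 2009: 222 days → $84,000 × 1.45% × 222/365 = $740.8110
The Canton of Lakeford, October 3 – December 31, 2009: 90 days → $84,000 × 2.6% × 90/365 = $538.5205
Total = $1,529.3753

$1,529.38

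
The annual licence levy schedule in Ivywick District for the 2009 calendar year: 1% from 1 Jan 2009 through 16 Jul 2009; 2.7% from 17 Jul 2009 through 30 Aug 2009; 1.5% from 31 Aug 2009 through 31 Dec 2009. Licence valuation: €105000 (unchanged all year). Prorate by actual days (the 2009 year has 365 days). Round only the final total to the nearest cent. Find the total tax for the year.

€1446.99

1 Jan – 16 Jul 2009: 197 days at 1% → €105000 × 1% × 197/365 = €566.7123
17 Jul – 30 Aug 2009: 45 days at 2.7% → €105000 × 2.7% × 45/365 = €349.5205
31 Aug – 31 Dec 2009: 123 days at 1.5% → €105000 × 1.5% × 123/365 = €530.7534
Total = €1446.9863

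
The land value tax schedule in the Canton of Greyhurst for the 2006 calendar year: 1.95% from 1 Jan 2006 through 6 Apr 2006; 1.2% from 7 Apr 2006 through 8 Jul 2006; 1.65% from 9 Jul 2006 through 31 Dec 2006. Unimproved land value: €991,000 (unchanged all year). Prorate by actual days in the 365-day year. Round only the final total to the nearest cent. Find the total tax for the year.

1 Jan – 6 Apr 2006: 96 days at 1.95% → €991,000 × 1.95% × 96/365 = €5,082.6082
7 Apr – 8 Jul 2006: 93 days at 1.2% → €991,000 × 1.2% × 93/365 = €3,030.0164
9 Jul – 31 Dec 2006: 176 days at 1.65% → €991,000 × 1.65% × 176/365 = €7,884.5589
Total = €15,997.1836

€15,997.18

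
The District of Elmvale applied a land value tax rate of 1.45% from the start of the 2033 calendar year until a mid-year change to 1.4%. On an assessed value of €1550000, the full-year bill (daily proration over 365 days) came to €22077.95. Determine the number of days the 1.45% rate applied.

Let d = days at the first rate; then 365 − d days at the second rate.
€1550000 × [1.45%·d + 1.4%·(365−d)] / 365 = €22077.95
Solving gives d = 178, so the new rate took effect on 28 Jun 2033.

178 days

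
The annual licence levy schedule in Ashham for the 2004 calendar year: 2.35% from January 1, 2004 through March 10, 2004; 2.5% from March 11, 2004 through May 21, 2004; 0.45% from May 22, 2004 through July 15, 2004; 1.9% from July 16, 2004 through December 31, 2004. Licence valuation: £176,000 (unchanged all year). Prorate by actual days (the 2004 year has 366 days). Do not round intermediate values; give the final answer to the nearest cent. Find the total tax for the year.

January 1 – March 10, 2004: 70 days at 2.35% → £176,000 × 2.35% × 70/366 = £791.0383
March 11 – May 21, 2004: 72 days at 2.5% → £176,000 × 2.5% × 72/366 = £865.5738
May 22 – July 15, 2004: 55 days at 0.45% → £176,000 × 0.45% × 55/366 = £119.0164
July 16 – December 31, 2004: 169 days at 1.9% → £176,000 × 1.9% × 169/366 = £1,544.0874
Total = £3,319.7158

£3,319.72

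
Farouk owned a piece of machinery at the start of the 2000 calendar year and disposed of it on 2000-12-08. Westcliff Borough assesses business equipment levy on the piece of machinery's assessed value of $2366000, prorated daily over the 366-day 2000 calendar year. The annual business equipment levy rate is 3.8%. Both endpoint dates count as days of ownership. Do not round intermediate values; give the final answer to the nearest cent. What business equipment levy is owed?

Days held (2000-01-01 to 2000-12-08): 343 out of 366
Tax = $2366000 × 3.8% × 343/366 = $84258.0437

$84258.04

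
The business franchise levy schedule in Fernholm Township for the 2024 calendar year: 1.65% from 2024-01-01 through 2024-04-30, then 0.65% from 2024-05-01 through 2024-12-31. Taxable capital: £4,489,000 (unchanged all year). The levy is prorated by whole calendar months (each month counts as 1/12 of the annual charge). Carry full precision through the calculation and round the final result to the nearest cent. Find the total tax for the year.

£44,141.83

2024-01-01 to 2024-04-30: 4 months at 1.65% → £4,489,000 × 1.65% × 4/12 = £24,689.5000
2024-05-01 to 2024-12-31: 8 months at 0.65% → £4,489,000 × 0.65% × 8/12 = £19,452.3333
Total = £44,141.8333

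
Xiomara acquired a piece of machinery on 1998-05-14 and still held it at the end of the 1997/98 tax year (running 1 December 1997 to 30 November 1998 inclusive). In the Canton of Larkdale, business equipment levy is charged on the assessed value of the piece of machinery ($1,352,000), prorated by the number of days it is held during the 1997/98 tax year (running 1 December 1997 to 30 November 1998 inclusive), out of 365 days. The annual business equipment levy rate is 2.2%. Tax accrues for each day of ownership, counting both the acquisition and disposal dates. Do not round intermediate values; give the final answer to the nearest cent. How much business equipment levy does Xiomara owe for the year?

Days held (1998-05-14 to 1998-11-30): 201 out of 365
Tax = $1,352,000 × 2.2% × 201/365 = $16,379.5726

$16,379.57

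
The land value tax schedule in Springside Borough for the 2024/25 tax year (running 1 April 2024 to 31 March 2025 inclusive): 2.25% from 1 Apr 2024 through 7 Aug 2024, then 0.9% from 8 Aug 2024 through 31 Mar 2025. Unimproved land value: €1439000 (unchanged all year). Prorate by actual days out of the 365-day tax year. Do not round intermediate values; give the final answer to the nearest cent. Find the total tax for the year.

€19816.80

1 Apr – 7 Aug 2024: 129 days at 2.25% → €1439000 × 2.25% × 129/365 = €11443.0068
8 Aug 2024 – 31 Mar 2025: 236 days at 0.9% → €1439000 × 0.9% × 236/365 = €8373.7973
Total = €19816.8041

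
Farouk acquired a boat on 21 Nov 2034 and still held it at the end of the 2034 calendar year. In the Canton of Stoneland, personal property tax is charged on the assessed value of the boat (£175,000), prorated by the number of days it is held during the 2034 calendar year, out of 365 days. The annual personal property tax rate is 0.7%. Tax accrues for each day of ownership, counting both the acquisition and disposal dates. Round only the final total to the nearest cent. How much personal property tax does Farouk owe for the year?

Days held (21 Nov – 31 Dec 2034): 41 out of 365
Tax = £175,000 × 0.7% × 41/365 = £137.6027

£137.60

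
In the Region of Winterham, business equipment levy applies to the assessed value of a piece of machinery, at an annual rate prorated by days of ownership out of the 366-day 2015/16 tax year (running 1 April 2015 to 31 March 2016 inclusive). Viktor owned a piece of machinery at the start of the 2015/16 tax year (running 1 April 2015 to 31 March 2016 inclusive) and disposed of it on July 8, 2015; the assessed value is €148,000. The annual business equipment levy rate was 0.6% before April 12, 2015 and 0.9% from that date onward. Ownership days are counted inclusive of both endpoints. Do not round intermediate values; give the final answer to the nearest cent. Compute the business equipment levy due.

April 1 – April 11, 2015: 11 days at 0.6% → €148,000 × 0.6% × 11/366 = €26.6885
April 12 – July 8, 2015: 88 days at 0.9% → €148,000 × 0.9% × 88/366 = €320.2623
Total = €346.9508

€346.95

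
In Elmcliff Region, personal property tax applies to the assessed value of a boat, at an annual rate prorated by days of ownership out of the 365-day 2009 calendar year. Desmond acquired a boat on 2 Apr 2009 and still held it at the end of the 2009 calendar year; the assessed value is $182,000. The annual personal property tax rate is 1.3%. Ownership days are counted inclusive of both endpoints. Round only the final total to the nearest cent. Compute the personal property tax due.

Days held (2 Apr – 31 Dec 2009): 274 out of 365
Tax = $182,000 × 1.3% × 274/365 = $1,776.1205

$1,776.12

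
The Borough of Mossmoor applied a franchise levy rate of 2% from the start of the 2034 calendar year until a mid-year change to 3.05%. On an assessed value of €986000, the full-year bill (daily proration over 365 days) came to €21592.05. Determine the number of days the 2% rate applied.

Let d = days at the first rate; then 365 − d days at the second rate.
€986000 × [2%·d + 3.05%·(365−d)] / 365 = €21592.05
Solving gives d = 299, so the new rate took effect on 27 Oct 2034.

299 days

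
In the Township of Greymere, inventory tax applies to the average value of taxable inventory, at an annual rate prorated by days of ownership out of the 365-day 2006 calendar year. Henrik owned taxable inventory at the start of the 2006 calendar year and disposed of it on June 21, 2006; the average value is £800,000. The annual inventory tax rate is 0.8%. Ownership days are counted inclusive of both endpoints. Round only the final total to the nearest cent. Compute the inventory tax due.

£3,015.89

Days held (January 1 – June 21, 2006): 172 out of 365
Tax = £800,000 × 0.8% × 172/365 = £3,015.8904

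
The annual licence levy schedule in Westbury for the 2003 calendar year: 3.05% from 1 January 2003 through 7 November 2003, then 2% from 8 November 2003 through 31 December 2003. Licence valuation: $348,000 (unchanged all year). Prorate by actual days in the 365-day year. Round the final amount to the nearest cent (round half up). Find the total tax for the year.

$10,073.41

1 January – 7 November 2003: 311 days at 3.05% → $348,000 × 3.05% × 311/365 = $9,043.7096
8 November – 31 December 2003: 54 days at 2% → $348,000 × 2% × 54/365 = $1,029.6986
Total = $10,073.4082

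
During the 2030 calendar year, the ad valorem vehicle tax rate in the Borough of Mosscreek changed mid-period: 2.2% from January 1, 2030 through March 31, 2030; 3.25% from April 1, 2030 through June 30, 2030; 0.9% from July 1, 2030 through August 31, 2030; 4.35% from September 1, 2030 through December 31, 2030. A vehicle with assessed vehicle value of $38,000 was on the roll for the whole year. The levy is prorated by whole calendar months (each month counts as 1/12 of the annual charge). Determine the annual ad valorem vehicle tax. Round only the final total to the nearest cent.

January 1 – March 31, 2030: 3 months at 2.2% → $38,000 × 2.2% × 3/12 = $209.0000
April 1 – June 30, 2030: 3 months at 3.25% → $38,000 × 3.25% × 3/12 = $308.7500
July 1 – August 31, 2030: 2 months at 0.9% → $38,000 × 0.9% × 2/12 = $57.0000
September 1 – December 31, 2030: 4 months at 4.35% → $38,000 × 4.35% × 4/12 = $551.0000
Total = $1,125.7500

$1,125.75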